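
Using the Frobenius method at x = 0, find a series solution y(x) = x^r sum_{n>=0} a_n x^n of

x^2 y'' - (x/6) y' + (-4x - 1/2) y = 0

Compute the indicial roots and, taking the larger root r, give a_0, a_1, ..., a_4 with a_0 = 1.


Write in Frobenius form y'' + (p(x)/x) y' + (q(x)/x^2) y = 0:
  p(x) = -1/6,  q(x) = -4x - 1/2.
Indicial equation: r(r-1) + (-1/6) r + (-1/2) = 0 -> roots r_1 = 3/2, r_2 = -1/3.
Take r = r_1 = 3/2. Let y(x) = x^r sum_{n>=0} a_n x^n with a_0 = 1.
Substitute y = x^r sum a_n x^n and match x^{r+n}. The recurrence is
  D(n) a_n - 4 a_{n-1} = 0,  where D(n) = (r+n)(r+n-1) + (-1/6)(r+n) + (-1/2).
  a_n = 4 / D(n) * a_{n-1}.
Since the indicial polynomial factors as (r - r_1)(r - r_2), D(n) = (r_1 + n - r_1)(r_1 + n - r_2) = n(n + 11/6).
Evaluating step by step (a_0 = 1):
  n = 1: D(1) = 1(1 + 11/6) = 17/6; numerator = 4(1) = 4; a_1 = (4)/(17/6) = 24/17
  n = 2: D(2) = 2(2 + 11/6) = 23/3; numerator = 4(24/17) = 96/17; a_2 = (96/17)/(23/3) = 288/391
  n = 3: D(3) = 3(3 + 11/6) = 29/2; numerator = 4(288/391) = 1152/391; a_3 = (1152/391)/(29/2) = 2304/11339
  n = 4: D(4) = 4(4 + 11/6) = 70/3; numerator = 4(2304/11339) = 9216/11339; a_4 = (9216/11339)/(70/3) = 13824/396865

r = 3/2; a_0 = 1; a_1 = 24/17; a_2 = 288/391; a_3 = 2304/11339; a_4 = 13824/396865


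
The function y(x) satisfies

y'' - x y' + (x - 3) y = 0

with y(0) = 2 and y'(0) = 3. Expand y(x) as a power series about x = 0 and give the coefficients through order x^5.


Ansatz: y(x) = sum_{n>=0} a_n x^n, so y'(x) = sum_{n>=1} n a_n x^(n-1) and y''(x) = sum_{n>=2} n(n-1) a_n x^(n-2).
Substitute into P(x) y'' + Q(x) y' + R(x) y = 0 with P(x) = 1, Q(x) = -x, R(x) = x - 3, and match powers of x.
Initial conditions: a_0 = 2, a_1 = 3.
Setting the coefficient of each power of x to zero and solving order by order (substituting the coefficients already found):
  x^0: 2 a_2 - 3 a_0 = 0  ->  2 a_2 = 3 a_0 = 6  ->  a_2 = 3
  x^1: 6 a_3 - 4 a_1 + a_0 = 0  ->  6 a_3 = 4 a_1 - a_0 = 10  ->  a_3 = 5/3
  x^2: 12 a_4 - 5 a_2 + a_1 = 0  ->  12 a_4 = 5 a_2 - a_1 = 12  ->  a_4 = 1
  x^3: 20 a_5 - 6 a_3 + a_2 = 0  ->  20 a_5 = 6 a_3 - a_2 = 7  ->  a_5 = 7/20
Truncated series: y(x) = 2 + 3 x + 3 x^2 + (5/3) x^3 + x^4 + (7/20) x^5 + O(x^6).

a_0 = 2; a_1 = 3; a_2 = 3; a_3 = 5/3; a_4 = 1; a_5 = 7/20


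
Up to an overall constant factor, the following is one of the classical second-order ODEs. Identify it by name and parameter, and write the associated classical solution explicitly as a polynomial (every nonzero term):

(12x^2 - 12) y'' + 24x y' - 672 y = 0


All three coefficients share the factor -12; dividing through by -12 gives  (1 - x^2) y'' - 2x y' + 56 y = 0.
This matches the Legendre equation (1 - x^2) y'' - 2x y' + n(n+1) y = 0 (note the -2x y' term) with n(n+1) = 56, so n = 7; the polynomial solution is P_7(x).
With y = sum_k a_k x^k, matching x^k gives (k+2)(k+1) a_{k+2} = [k(k+1) - n(n+1)] a_k = (k - 7)(k + 8) a_k. The right side vanishes at k = 7, so the series with the parity of 7 terminates at degree 7.
Standard normalization (P_n(1) = 1): leading coefficient (2n)!/(2^n (n!)^2) = 87178291200/(128*25401600) = 429/16, so a_7 = 429/16. Work downward with a_k = (k+1)(k+2) a_{k+2} / ((k - 7)(k + 8)):
  a_5 = (6)(7)(429/16) / ((5 - 7)(5 + 8)) = (9009/8)/(-26) = -693/16
  a_3 = (4)(5)(-693/16) / ((3 - 7)(3 + 8)) = (-3465/4)/(-44) = 315/16
  a_1 = (2)(3)(315/16) / ((1 - 7)(1 + 8)) = (945/8)/(-54) = -35/16
Hence P_7(x) = 429 x^7/16 - 693 x^5/16 + 315 x^3/16 - 35 x/16.

P_7(x); series = 429 x^7/16 - 693 x^5/16 + 315 x^3/16 - 35 x/16


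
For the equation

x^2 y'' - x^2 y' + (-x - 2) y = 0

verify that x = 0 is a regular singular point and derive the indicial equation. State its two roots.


Divide by x^2 to reach normal form y'' + P_1(x) y' + P_2(x) y = 0 with P_1(x) = -1 and P_2(x) = -1/x - 2/x^2.
x = 0 is a singular point because the y-coefficient -1/x - 2/x^2 has a pole at x = 0.
It is a regular singular point because x P_1(x) = p(x) = -x and x^2 P_2(x) = q(x) = -x - 2 are polynomials, hence analytic at x = 0.
p(0) = 0,  q(0) = -2.
Indicial equation: r(r-1) + p(0) r + q(0) = 0, i.e. r^2 + (p(0) - 1) r + q(0) = 0, i.e. r^2 - 1 r - 2 = 0.
Discriminant: (-1)^2 - 4(-2) = 9, so r = (1 ± 3)/2.
Solving: r_1 = 2, r_2 = -1.

indicial: r^2 - 1 r - 2 = 0; roots r_1 = 2, r_2 = -1


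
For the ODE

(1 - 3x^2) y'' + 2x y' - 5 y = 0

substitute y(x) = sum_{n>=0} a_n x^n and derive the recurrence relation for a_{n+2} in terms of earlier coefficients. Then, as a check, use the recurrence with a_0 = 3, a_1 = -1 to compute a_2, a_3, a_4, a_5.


Substitute y = sum_n a_n x^n.
(1 - 3 x^2) y'' contributes (n+2)(n+1) a_{n+2} - 3 n(n-1) a_n at x^n.
2 x y'(x) contributes 2 n a_n at x^n.
-5 y(x) contributes -5 a_n at x^n.
Matching x^n: (n+2)(n+1) a_{n+2} + (-3 n(n-1) + 2 n - 5) a_n = 0.
Thus a_{n+2} = (3 n(n-1) - 2 n + 5) / ((n+1)(n+2)) * a_n.

Check with a_0 = 3, a_1 = -1 (apply the recurrence for n = 0, 1, 2, 3): a_0 = 3, a_1 = -1, a_2 = 15/2, a_3 = -1/2, a_4 = 35/8, a_5 = -17/40.

a_(n+2) = (3 n(n-1) - 2 n + 5) / ((n+1)(n+2)) * a_n; check: a_0 = 3, a_1 = -1, a_2 = 15/2, a_3 = -1/2, a_4 = 35/8, a_5 = -17/40


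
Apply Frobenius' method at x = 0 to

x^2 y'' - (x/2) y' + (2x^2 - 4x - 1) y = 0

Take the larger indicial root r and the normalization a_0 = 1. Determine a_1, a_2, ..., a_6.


Write in Frobenius form y'' + (p(x)/x) y' + (q(x)/x^2) y = 0:
  p(x) = -1/2,  q(x) = 2x^2 - 4x - 1.
Indicial equation: r(r-1) + (-1/2) r + (-1) = 0 -> roots r_1 = 2, r_2 = -1/2.
Take r = r_1 = 2. Let y(x) = x^r sum_{n>=0} a_n x^n with a_0 = 1.
Substitute y = x^r sum a_n x^n and match x^{r+n}. The recurrence is
  D(n) a_n - 4 a_{n-1} + 2 a_{n-2} = 0,  where D(n) = (r+n)(r+n-1) + (-1/2)(r+n) + (-1).
  a_n = [4 a_{n-1} - 2 a_{n-2}] / D(n).
Since the indicial polynomial factors as (r - r_1)(r - r_2), D(n) = (r_1 + n - r_1)(r_1 + n - r_2) = n(n + 5/2).
Evaluating step by step (a_0 = 1):
  n = 1: D(1) = 1(1 + 5/2) = 7/2; numerator = 4(1) = 4; a_1 = (4)/(7/2) = 8/7
  n = 2: D(2) = 2(2 + 5/2) = 9; numerator = 4(8/7) - 2(1) = 18/7; a_2 = (18/7)/(9) = 2/7
  n = 3: D(3) = 3(3 + 5/2) = 33/2; numerator = 4(2/7) - 2(8/7) = -8/7; a_3 = (-8/7)/(33/2) = -16/231
  n = 4: D(4) = 4(4 + 5/2) = 26; numerator = 4(-16/231) - 2(2/7) = -28/33; a_4 = (-28/33)/(26) = -14/429
  n = 5: D(5) = 5(5 + 5/2) = 75/2; numerator = 4(-14/429) - 2(-16/231) = 8/1001; a_5 = (8/1001)/(75/2) = 16/75075
  n = 6: D(6) = 6(6 + 5/2) = 51; numerator = 4(16/75075) - 2(-14/429) = 4964/75075; a_6 = (4964/75075)/(51) = 292/225225

r = 2; a_0 = 1; a_1 = 8/7; a_2 = 2/7; a_3 = -16/231; a_4 = -14/429; a_5 = 16/75075; a_6 = 292/225225


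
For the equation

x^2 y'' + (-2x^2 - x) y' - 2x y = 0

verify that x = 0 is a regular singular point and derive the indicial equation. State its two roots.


Divide by x^2 to reach normal form y'' + P_1(x) y' + P_2(x) y = 0 with P_1(x) = -2 - 1/x and P_2(x) = -2/x.
x = 0 is a singular point because the y'-coefficient -2 - 1/x has a pole at x = 0 and the y-coefficient -2/x has a pole at x = 0.
It is a regular singular point because x P_1(x) = p(x) = -2x - 1 and x^2 P_2(x) = q(x) = -2x are polynomials, hence analytic at x = 0.
p(0) = -1,  q(0) = 0.
Indicial equation: r(r-1) + p(0) r + q(0) = 0, i.e. r^2 + (p(0) - 1) r + q(0) = 0, i.e. r^2 - 2 r = 0.
Discriminant: (-2)^2 - 4(0) = 4, so r = (2 ± 2)/2.
Solving: r_1 = 2, r_2 = 0.

indicial: r^2 - 2 r = 0; roots r_1 = 2, r_2 = 0


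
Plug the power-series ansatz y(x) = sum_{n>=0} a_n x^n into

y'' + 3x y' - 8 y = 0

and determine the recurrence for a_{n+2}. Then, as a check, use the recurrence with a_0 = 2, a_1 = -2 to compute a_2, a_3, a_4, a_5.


Substitute y = sum_n a_n x^n.
y''(x) has coefficient (n+2)(n+1) a_{n+2} at x^n;
3 x y'(x) has coefficient 3 n a_n at x^n (shift);
-8 y(x) has coefficient -8 a_n at x^n.
Matching x^n: (n+2)(n+1) a_{n+2} + (3n - 8) a_n = 0.
Thus a_{n+2} = (-3n + 8) / ((n+1)(n+2)) * a_n.

Check with a_0 = 2, a_1 = -2 (apply the recurrence for n = 0, 1, 2, 3): a_0 = 2, a_1 = -2, a_2 = 8, a_3 = -5/3, a_4 = 4/3, a_5 = 1/12.

a_(n+2) = (-3n + 8) / ((n+1)(n+2)) * a_n; check: a_0 = 2, a_1 = -2, a_2 = 8, a_3 = -5/3, a_4 = 4/3, a_5 = 1/12


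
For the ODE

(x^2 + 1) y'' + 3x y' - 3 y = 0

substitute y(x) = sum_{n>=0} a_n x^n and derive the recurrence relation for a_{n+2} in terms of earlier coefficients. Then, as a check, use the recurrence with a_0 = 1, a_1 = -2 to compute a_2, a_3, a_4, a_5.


Substitute y = sum_n a_n x^n.
(1 + 1 x^2) y'' contributes (n+2)(n+1) a_{n+2} + n(n-1) a_n at x^n.
3 x y'(x) contributes 3 n a_n at x^n.
-3 y(x) contributes -3 a_n at x^n.
Matching x^n: (n+2)(n+1) a_{n+2} + (n(n-1) + 3 n - 3) a_n = 0.
Thus a_{n+2} = (-n(n-1) - 3 n + 3) / ((n+1)(n+2)) * a_n.

Check with a_0 = 1, a_1 = -2 (apply the recurrence for n = 0, 1, 2, 3): a_0 = 1, a_1 = -2, a_2 = 3/2, a_3 = 0, a_4 = -5/8, a_5 = 0.

a_(n+2) = (-n(n-1) - 3 n + 3) / ((n+1)(n+2)) * a_n; check: a_0 = 1, a_1 = -2, a_2 = 3/2, a_3 = 0, a_4 = -5/8, a_5 = 0


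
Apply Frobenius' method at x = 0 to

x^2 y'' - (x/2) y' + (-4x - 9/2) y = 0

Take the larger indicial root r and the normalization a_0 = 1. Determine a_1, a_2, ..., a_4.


Write in Frobenius form y'' + (p(x)/x) y' + (q(x)/x^2) y = 0:
  p(x) = -1/2,  q(x) = -4x - 9/2.
Indicial equation: r(r-1) + (-1/2) r + (-9/2) = 0 -> roots r_1 = 3, r_2 = -3/2.
Take r = r_1 = 3. Let y(x) = x^r sum_{n>=0} a_n x^n with a_0 = 1.
Substitute y = x^r sum a_n x^n and match x^{r+n}. The recurrence is
  D(n) a_n - 4 a_{n-1} = 0,  where D(n) = (r+n)(r+n-1) + (-1/2)(r+n) + (-9/2).
  a_n = 4 / D(n) * a_{n-1}.
Since the indicial polynomial factors as (r - r_1)(r - r_2), D(n) = (r_1 + n - r_1)(r_1 + n - r_2) = n(n + 9/2).
Evaluating step by step (a_0 = 1):
  n = 1: D(1) = 1(1 + 9/2) = 11/2; numerator = 4(1) = 4; a_1 = (4)/(11/2) = 8/11
  n = 2: D(2) = 2(2 + 9/2) = 13; numerator = 4(8/11) = 32/11; a_2 = (32/11)/(13) = 32/143
  n = 3: D(3) = 3(3 + 9/2) = 45/2; numerator = 4(32/143) = 128/143; a_3 = (128/143)/(45/2) = 256/6435
  n = 4: D(4) = 4(4 + 9/2) = 34; numerator = 4(256/6435) = 1024/6435; a_4 = (1024/6435)/(34) = 512/109395

r = 3; a_0 = 1; a_1 = 8/11; a_2 = 32/143; a_3 = 256/6435; a_4 = 512/109395


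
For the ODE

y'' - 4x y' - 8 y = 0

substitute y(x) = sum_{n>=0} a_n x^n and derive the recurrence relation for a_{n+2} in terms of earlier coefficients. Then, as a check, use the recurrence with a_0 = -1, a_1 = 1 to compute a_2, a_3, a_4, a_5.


Substitute y = sum_n a_n x^n.
y''(x) has coefficient (n+2)(n+1) a_{n+2} at x^n;
-4 x y'(x) has coefficient -4 n a_n at x^n (shift);
-8 y(x) has coefficient -8 a_n at x^n.
Matching x^n: (n+2)(n+1) a_{n+2} + (-4n - 8) a_n = 0.
Thus a_{n+2} = (4n + 8) / ((n+1)(n+2)) * a_n.

Check with a_0 = -1, a_1 = 1 (apply the recurrence for n = 0, 1, 2, 3): a_0 = -1, a_1 = 1, a_2 = -4, a_3 = 2, a_4 = -16/3, a_5 = 2.

a_(n+2) = (4n + 8) / ((n+1)(n+2)) * a_n; check: a_0 = -1, a_1 = 1, a_2 = -4, a_3 = 2, a_4 = -16/3, a_5 = 2


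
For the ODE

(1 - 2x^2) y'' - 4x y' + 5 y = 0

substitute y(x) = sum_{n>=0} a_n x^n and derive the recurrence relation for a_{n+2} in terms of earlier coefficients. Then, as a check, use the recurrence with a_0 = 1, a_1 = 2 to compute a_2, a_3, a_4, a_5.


Substitute y = sum_n a_n x^n.
(1 - 2 x^2) y'' contributes (n+2)(n+1) a_{n+2} - 2 n(n-1) a_n at x^n.
-4 x y'(x) contributes -4 n a_n at x^n.
5 y(x) contributes 5 a_n at x^n.
Matching x^n: (n+2)(n+1) a_{n+2} + (-2 n(n-1) - 4 n + 5) a_n = 0.
Thus a_{n+2} = (2 n(n-1) + 4 n - 5) / ((n+1)(n+2)) * a_n.

Check with a_0 = 1, a_1 = 2 (apply the recurrence for n = 0, 1, 2, 3): a_0 = 1, a_1 = 2, a_2 = -5/2, a_3 = -1/3, a_4 = -35/24, a_5 = -19/60.

a_(n+2) = (2 n(n-1) + 4 n - 5) / ((n+1)(n+2)) * a_n; check: a_0 = 1, a_1 = 2, a_2 = -5/2, a_3 = -1/3, a_4 = -35/24, a_5 = -19/60


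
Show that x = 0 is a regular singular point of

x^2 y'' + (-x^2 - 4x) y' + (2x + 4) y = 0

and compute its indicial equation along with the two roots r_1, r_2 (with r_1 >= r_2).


Divide by x^2 to reach normal form y'' + P_1(x) y' + P_2(x) y = 0 with P_1(x) = -1 - 4/x and P_2(x) = 2/x + 4/x^2.
x = 0 is a singular point because the y'-coefficient -1 - 4/x has a pole at x = 0 and the y-coefficient 2/x + 4/x^2 has a pole at x = 0.
It is a regular singular point because x P_1(x) = p(x) = -x - 4 and x^2 P_2(x) = q(x) = 2x + 4 are polynomials, hence analytic at x = 0.
p(0) = -4,  q(0) = 4.
Indicial equation: r(r-1) + p(0) r + q(0) = 0, i.e. r^2 + (p(0) - 1) r + q(0) = 0, i.e. r^2 - 5 r + 4 = 0.
Discriminant: (-5)^2 - 4(4) = 9, so r = (5 ± 3)/2.
Solving: r_1 = 4, r_2 = 1.

indicial: r^2 - 5 r + 4 = 0; roots r_1 = 4, r_2 = 1


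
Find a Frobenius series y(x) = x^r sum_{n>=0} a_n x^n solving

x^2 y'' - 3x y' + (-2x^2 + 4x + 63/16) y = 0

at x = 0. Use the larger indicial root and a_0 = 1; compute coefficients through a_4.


Write in Frobenius form y'' + (p(x)/x) y' + (q(x)/x^2) y = 0:
  p(x) = -3,  q(x) = -2x^2 + 4x + 63/16.
Indicial equation: r(r-1) + (-3) r + (63/16) = 0 -> roots r_1 = 9/4, r_2 = 7/4.
Take r = r_1 = 9/4. Let y(x) = x^r sum_{n>=0} a_n x^n with a_0 = 1.
Substitute y = x^r sum a_n x^n and match x^{r+n}. The recurrence is
  D(n) a_n + 4 a_{n-1} - 2 a_{n-2} = 0,  where D(n) = (r+n)(r+n-1) + (-3)(r+n) + (63/16).
  a_n = [-4 a_{n-1} + 2 a_{n-2}] / D(n).
Since the indicial polynomial factors as (r - r_1)(r - r_2), D(n) = (r_1 + n - r_1)(r_1 + n - r_2) = n(n + 1/2).
Evaluating step by step (a_0 = 1):
  n = 1: D(1) = 1(1 + 1/2) = 3/2; numerator = -4(1) = -4; a_1 = (-4)/(3/2) = -8/3
  n = 2: D(2) = 2(2 + 1/2) = 5; numerator = -4(-8/3) + 2(1) = 38/3; a_2 = (38/3)/(5) = 38/15
  n = 3: D(3) = 3(3 + 1/2) = 21/2; numerator = -4(38/15) + 2(-8/3) = -232/15; a_3 = (-232/15)/(21/2) = -464/315
  n = 4: D(4) = 4(4 + 1/2) = 18; numerator = -4(-464/315) + 2(38/15) = 3452/315; a_4 = (3452/315)/(18) = 1726/2835

r = 9/4; a_0 = 1; a_1 = -8/3; a_2 = 38/15; a_3 = -464/315; a_4 = 1726/2835


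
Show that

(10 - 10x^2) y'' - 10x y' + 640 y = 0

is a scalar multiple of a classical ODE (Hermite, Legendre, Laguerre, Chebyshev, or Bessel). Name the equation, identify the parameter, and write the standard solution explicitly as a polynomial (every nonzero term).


All three coefficients share the factor 10; dividing through by 10 gives  (1 - x^2) y'' - x y' + 64 y = 0.
This matches the Chebyshev equation (1 - x^2) y'' - x y' + n^2 y = 0 (note the -x y' term, not -2x y') with n^2 = 64, so n = 8; the polynomial solution is T_8(x).
With y = sum_k a_k x^k, matching x^k gives (k+2)(k+1) a_{k+2} = (k^2 - n^2) a_k = (k - 8)(k + 8) a_k. The right side vanishes at k = 8, so the series with the parity of 8 terminates at degree 8.
Standard normalization: leading coefficient of T_n is 2^(n-1), so a_8 = 2^7 = 128. Work downward with a_k = (k+1)(k+2) a_{k+2} / ((k - 8)(k + 8)):
  a_6 = (7)(8)(128) / ((6 - 8)(6 + 8)) = 7168/(-28) = -256
  a_4 = (5)(6)(-256) / ((4 - 8)(4 + 8)) = -7680/(-48) = 160
  a_2 = (3)(4)(160) / ((2 - 8)(2 + 8)) = 1920/(-60) = -32
  a_0 = (1)(2)(-32) / ((0 - 8)(0 + 8)) = -64/(-64) = 1
Hence T_8(x) = 128 x^8 - 256 x^6 + 160 x^4 - 32 x^2 + 1.

T_8(x); series = 128 x^8 - 256 x^6 + 160 x^4 - 32 x^2 + 1


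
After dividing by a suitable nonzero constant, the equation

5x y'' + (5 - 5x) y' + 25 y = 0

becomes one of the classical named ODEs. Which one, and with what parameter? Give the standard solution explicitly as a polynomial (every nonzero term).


All three coefficients share the factor 5; dividing through by 5 gives  x y'' + (1 - x) y' + 5 y = 0.
This matches the Laguerre equation x y'' + (1 - x) y' + n y = 0 with n = 5; the polynomial solution is L_5(x).
With y = sum_k a_k x^k, matching x^k gives (k+1)k a_{k+1} + (k+1) a_{k+1} - k a_k + n a_k = 0, i.e. (k+1)^2 a_{k+1} = (k - n) a_k = (k - 5) a_k. The right side vanishes at k = 5, so the series terminates at degree 5.
Standard normalization L_n(0) = 1 gives a_0 = 1. Work upward with a_{k+1} = (k - 5) a_k / (k+1)^2:
  a_1 = (0 - 5)(1) / 1^2 = -5/1 = -5
  a_2 = (1 - 5)(-5) / 2^2 = 20/4 = 5
  a_3 = (2 - 5)(5) / 3^2 = -15/9 = -5/3
  a_4 = (3 - 5)(-5/3) / 4^2 = (10/3)/16 = 5/24
  a_5 = (4 - 5)(5/24) / 5^2 = (-5/24)/25 = -1/120
Hence L_5(x) = -x^5/120 + 5 x^4/24 - 5 x^3/3 + 5 x^2 - 5 x + 1.

L_5(x); series = -x^5/120 + 5 x^4/24 - 5 x^3/3 + 5 x^2 - 5 x + 1


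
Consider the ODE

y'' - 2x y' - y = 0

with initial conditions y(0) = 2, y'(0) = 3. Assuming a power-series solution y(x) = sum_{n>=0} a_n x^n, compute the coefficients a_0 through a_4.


Ansatz: y(x) = sum_{n>=0} a_n x^n, so y'(x) = sum_{n>=1} n a_n x^(n-1) and y''(x) = sum_{n>=2} n(n-1) a_n x^(n-2).
Substitute into P(x) y'' + Q(x) y' + R(x) y = 0 with P(x) = 1, Q(x) = -2x, R(x) = -1, and match powers of x.
Initial conditions: a_0 = 2, a_1 = 3.
Setting the coefficient of each power of x to zero and solving order by order (substituting the coefficients already found):
  x^0: 2 a_2 - a_0 = 0  ->  2 a_2 = a_0 = 2  ->  a_2 = 1
  x^1: 6 a_3 - 3 a_1 = 0  ->  6 a_3 = 3 a_1 = 9  ->  a_3 = 3/2
  x^2: 12 a_4 - 5 a_2 = 0  ->  12 a_4 = 5 a_2 = 5  ->  a_4 = 5/12
Truncated series: y(x) = 2 + 3 x + x^2 + (3/2) x^3 + (5/12) x^4 + O(x^5).

a_0 = 2; a_1 = 3; a_2 = 1; a_3 = 3/2; a_4 = 5/12


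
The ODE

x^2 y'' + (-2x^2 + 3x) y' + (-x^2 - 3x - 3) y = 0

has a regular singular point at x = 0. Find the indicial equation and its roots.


Divide by x^2 to reach normal form y'' + P_1(x) y' + P_2(x) y = 0 with P_1(x) = -2 + 3/x and P_2(x) = -1 - 3/x - 3/x^2.
x = 0 is a singular point because the y'-coefficient -2 + 3/x has a pole at x = 0 and the y-coefficient -1 - 3/x - 3/x^2 has a pole at x = 0.
It is a regular singular point because x P_1(x) = p(x) = 3 - 2x and x^2 P_2(x) = q(x) = -x^2 - 3x - 3 are polynomials, hence analytic at x = 0.
p(0) = 3,  q(0) = -3.
Indicial equation: r(r-1) + p(0) r + q(0) = 0, i.e. r^2 + (p(0) - 1) r + q(0) = 0, i.e. r^2 + 2 r - 3 = 0.
Discriminant: (2)^2 - 4(-3) = 16, so r = (-2 ± 4)/2.
Solving: r_1 = 1, r_2 = -3.

indicial: r^2 + 2 r - 3 = 0; roots r_1 = 1, r_2 = -3


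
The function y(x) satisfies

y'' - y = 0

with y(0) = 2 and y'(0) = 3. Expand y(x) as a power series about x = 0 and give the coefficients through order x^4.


Ansatz: y(x) = sum_{n>=0} a_n x^n, so y'(x) = sum_{n>=1} n a_n x^(n-1) and y''(x) = sum_{n>=2} n(n-1) a_n x^(n-2).
Substitute into P(x) y'' + Q(x) y' + R(x) y = 0 with P(x) = 1, Q(x) = 0, R(x) = -1, and match powers of x.
Initial conditions: a_0 = 2, a_1 = 3.
Setting the coefficient of each power of x to zero and solving order by order (substituting the coefficients already found):
  x^0: 2 a_2 - a_0 = 0  ->  2 a_2 = a_0 = 2  ->  a_2 = 1
  x^1: 6 a_3 - a_1 = 0  ->  6 a_3 = a_1 = 3  ->  a_3 = 1/2
  x^2: 12 a_4 - a_2 = 0  ->  12 a_4 = a_2 = 1  ->  a_4 = 1/12
Truncated series: y(x) = 2 + 3 x + x^2 + (1/2) x^3 + (1/12) x^4 + O(x^5).

a_0 = 2; a_1 = 3; a_2 = 1; a_3 = 1/2; a_4 = 1/12


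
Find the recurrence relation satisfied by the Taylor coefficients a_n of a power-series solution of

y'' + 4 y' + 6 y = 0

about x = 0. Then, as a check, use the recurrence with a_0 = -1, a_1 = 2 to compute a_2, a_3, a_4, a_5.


Substitute y = sum_n a_n x^n.
y''(x) has coefficient (n+2)(n+1) a_{n+2} at x^n;
4 y'(x) has coefficient 4 (n+1) a_{n+1} at x^n;
6 y(x) has coefficient 6 a_n at x^n.
Matching x^n: (n+2)(n+1) a_{n+2} + 4 (n+1) a_{n+1} + 6 a_n = 0.
Thus a_{n+2} = [-4 (n+1) a_{n+1} - 6 a_n] / ((n+1)(n+2)).

Check with a_0 = -1, a_1 = 2 (apply the recurrence for n = 0, 1, 2, 3): a_0 = -1, a_1 = 2, a_2 = -1, a_3 = -2/3, a_4 = 7/6, a_5 = -11/15.

a_(n+2) = [-4 (n+1) a_(n+1) - 6 a_n] / ((n+1)(n+2)); check: a_0 = -1, a_1 = 2, a_2 = -1, a_3 = -2/3, a_4 = 7/6, a_5 = -11/15


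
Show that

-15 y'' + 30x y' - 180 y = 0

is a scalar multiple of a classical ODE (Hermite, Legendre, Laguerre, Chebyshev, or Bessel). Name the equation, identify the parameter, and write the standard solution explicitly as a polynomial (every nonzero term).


All three coefficients share the factor -15; dividing through by -15 gives  y'' - 2x y' + 12 y = 0.
This matches the Hermite equation y'' - 2x y' + 2n y = 0 with 2n = 12, so n = 6; the polynomial solution is H_6(x).
With y = sum_k a_k x^k, matching x^k gives (k+2)(k+1) a_{k+2} = 2(k - n) a_k = 2(k - 6) a_k. The right side vanishes at k = 6, so the series with the parity of 6 terminates at degree 6.
Standard normalization: leading coefficient of H_n is 2^n, so a_6 = 2^6 = 64. Work downward with a_k = (k+1)(k+2) a_{k+2} / (2(k - n)):
  a_4 = (5)(6)(64) / (2(4 - 6)) = 1920/(-4) = -480
  a_2 = (3)(4)(-480) / (2(2 - 6)) = -5760/(-8) = 720
  a_0 = (1)(2)(720) / (2(0 - 6)) = 1440/(-12) = -120
Hence H_6(x) = 64 x^6 - 480 x^4 + 720 x^2 - 120.

H_6(x); series = 64 x^6 - 480 x^4 + 720 x^2 - 120


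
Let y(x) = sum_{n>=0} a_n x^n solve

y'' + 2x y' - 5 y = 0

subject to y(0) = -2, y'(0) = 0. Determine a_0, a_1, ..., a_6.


Ansatz: y(x) = sum_{n>=0} a_n x^n, so y'(x) = sum_{n>=1} n a_n x^(n-1) and y''(x) = sum_{n>=2} n(n-1) a_n x^(n-2).
Substitute into P(x) y'' + Q(x) y' + R(x) y = 0 with P(x) = 1, Q(x) = 2x, R(x) = -5, and match powers of x.
Initial conditions: a_0 = -2, a_1 = 0.
Setting the coefficient of each power of x to zero and solving order by order (substituting the coefficients already found):
  x^0: 2 a_2 - 5 a_0 = 0  ->  2 a_2 = 5 a_0 = -10  ->  a_2 = -5
  x^1: 6 a_3 - 3 a_1 = 0  ->  6 a_3 = 3 a_1 = 0  ->  a_3 = 0
  x^2: 12 a_4 - a_2 = 0  ->  12 a_4 = a_2 = -5  ->  a_4 = -5/12
  x^3: 20 a_5 + a_3 = 0  ->  20 a_5 = -a_3 = 0  ->  a_5 = 0
  x^4: 30 a_6 + 3 a_4 = 0  ->  30 a_6 = -3 a_4 = 5/4  ->  a_6 = 1/24
Truncated series: y(x) = -2 - 5 x^2 - (5/12) x^4 + (1/24) x^6 + O(x^7).

a_0 = -2; a_1 = 0; a_2 = -5; a_3 = 0; a_4 = -5/12; a_5 = 0; a_6 = 1/24


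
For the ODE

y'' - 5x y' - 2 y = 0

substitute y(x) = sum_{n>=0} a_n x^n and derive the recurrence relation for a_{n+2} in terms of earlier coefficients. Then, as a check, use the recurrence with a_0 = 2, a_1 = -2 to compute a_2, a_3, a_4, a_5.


Substitute y = sum_n a_n x^n.
y''(x) has coefficient (n+2)(n+1) a_{n+2} at x^n;
-5 x y'(x) has coefficient -5 n a_n at x^n (shift);
-2 y(x) has coefficient -2 a_n at x^n.
Matching x^n: (n+2)(n+1) a_{n+2} + (-5n - 2) a_n = 0.
Thus a_{n+2} = (5n + 2) / ((n+1)(n+2)) * a_n.

Check with a_0 = 2, a_1 = -2 (apply the recurrence for n = 0, 1, 2, 3): a_0 = 2, a_1 = -2, a_2 = 2, a_3 = -7/3, a_4 = 2, a_5 = -119/60.

a_(n+2) = (5n + 2) / ((n+1)(n+2)) * a_n; check: a_0 = 2, a_1 = -2, a_2 = 2, a_3 = -7/3, a_4 = 2, a_5 = -119/60


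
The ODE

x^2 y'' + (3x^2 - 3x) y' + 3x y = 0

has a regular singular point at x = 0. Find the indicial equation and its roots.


Divide by x^2 to reach normal form y'' + P_1(x) y' + P_2(x) y = 0 with P_1(x) = 3 - 3/x and P_2(x) = 3/x.
x = 0 is a singular point because the y'-coefficient 3 - 3/x has a pole at x = 0 and the y-coefficient 3/x has a pole at x = 0.
It is a regular singular point because x P_1(x) = p(x) = 3x - 3 and x^2 P_2(x) = q(x) = 3x are polynomials, hence analytic at x = 0.
p(0) = -3,  q(0) = 0.
Indicial equation: r(r-1) + p(0) r + q(0) = 0, i.e. r^2 + (p(0) - 1) r + q(0) = 0, i.e. r^2 - 4 r = 0.
Discriminant: (-4)^2 - 4(0) = 16, so r = (4 ± 4)/2.
Solving: r_1 = 4, r_2 = 0.

indicial: r^2 - 4 r = 0; roots r_1 = 4, r_2 = 0


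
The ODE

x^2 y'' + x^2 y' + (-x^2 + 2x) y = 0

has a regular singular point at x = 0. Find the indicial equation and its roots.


Divide by x^2 to reach normal form y'' + P_1(x) y' + P_2(x) y = 0 with P_1(x) = 1 and P_2(x) = -1 + 2/x.
x = 0 is a singular point because the y-coefficient -1 + 2/x has a pole at x = 0.
It is a regular singular point because x P_1(x) = p(x) = x and x^2 P_2(x) = q(x) = -x^2 + 2x are polynomials, hence analytic at x = 0.
p(0) = 0,  q(0) = 0.
Indicial equation: r(r-1) + p(0) r + q(0) = 0, i.e. r^2 + (p(0) - 1) r + q(0) = 0, i.e. r^2 - 1 r = 0.
Discriminant: (-1)^2 - 4(0) = 1, so r = (1 ± 1)/2.
Solving: r_1 = 1, r_2 = 0.

indicial: r^2 - 1 r = 0; roots r_1 = 1, r_2 = 0


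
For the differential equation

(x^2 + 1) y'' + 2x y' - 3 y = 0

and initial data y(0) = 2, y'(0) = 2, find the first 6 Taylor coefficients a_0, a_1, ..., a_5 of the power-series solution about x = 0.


Ansatz: y(x) = sum_{n>=0} a_n x^n, so y'(x) = sum_{n>=1} n a_n x^(n-1) and y''(x) = sum_{n>=2} n(n-1) a_n x^(n-2).
Substitute into P(x) y'' + Q(x) y' + R(x) y = 0 with P(x) = x^2 + 1, Q(x) = 2x, R(x) = -3, and match powers of x.
Initial conditions: a_0 = 2, a_1 = 2.
Setting the coefficient of each power of x to zero and solving order by order (substituting the coefficients already found):
  x^0: 2 a_2 - 3 a_0 = 0  ->  2 a_2 = 3 a_0 = 6  ->  a_2 = 3
  x^1: 6 a_3 - a_1 = 0  ->  6 a_3 = a_1 = 2  ->  a_3 = 1/3
  x^2: 12 a_4 + 3 a_2 = 0  ->  12 a_4 = -3 a_2 = -9  ->  a_4 = -3/4
  x^3: 20 a_5 + 9 a_3 = 0  ->  20 a_5 = -9 a_3 = -3  ->  a_5 = -3/20
Truncated series: y(x) = 2 + 2 x + 3 x^2 + (1/3) x^3 - (3/4) x^4 - (3/20) x^5 + O(x^6).

a_0 = 2; a_1 = 2; a_2 = 3; a_3 = 1/3; a_4 = -3/4; a_5 = -3/20


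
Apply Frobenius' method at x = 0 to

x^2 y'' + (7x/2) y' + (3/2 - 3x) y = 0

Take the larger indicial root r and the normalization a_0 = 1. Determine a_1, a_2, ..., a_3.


Write in Frobenius form y'' + (p(x)/x) y' + (q(x)/x^2) y = 0:
  p(x) = 7/2,  q(x) = 3/2 - 3x.
Indicial equation: r(r-1) + (7/2) r + (3/2) = 0 -> roots r_1 = -1, r_2 = -3/2.
Take r = r_1 = -1. Let y(x) = x^r sum_{n>=0} a_n x^n with a_0 = 1.
Substitute y = x^r sum a_n x^n and match x^{r+n}. The recurrence is
  D(n) a_n - 3 a_{n-1} = 0,  where D(n) = (r+n)(r+n-1) + (7/2)(r+n) + (3/2).
  a_n = 3 / D(n) * a_{n-1}.
Since the indicial polynomial factors as (r - r_1)(r - r_2), D(n) = (r_1 + n - r_1)(r_1 + n - r_2) = n(n + 1/2).
Evaluating step by step (a_0 = 1):
  n = 1: D(1) = 1(1 + 1/2) = 3/2; numerator = 3(1) = 3; a_1 = (3)/(3/2) = 2
  n = 2: D(2) = 2(2 + 1/2) = 5; numerator = 3(2) = 6; a_2 = (6)/(5) = 6/5
  n = 3: D(3) = 3(3 + 1/2) = 21/2; numerator = 3(6/5) = 18/5; a_3 = (18/5)/(21/2) = 12/35

r = -1; a_0 = 1; a_1 = 2; a_2 = 6/5; a_3 = 12/35


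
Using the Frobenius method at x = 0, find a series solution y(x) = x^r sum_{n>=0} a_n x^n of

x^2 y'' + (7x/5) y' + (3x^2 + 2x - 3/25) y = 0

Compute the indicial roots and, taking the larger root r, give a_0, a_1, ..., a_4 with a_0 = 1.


Write in Frobenius form y'' + (p(x)/x) y' + (q(x)/x^2) y = 0:
  p(x) = 7/5,  q(x) = 3x^2 + 2x - 3/25.
Indicial equation: r(r-1) + (7/5) r + (-3/25) = 0 -> roots r_1 = 1/5, r_2 = -3/5.
Take r = r_1 = 1/5. Let y(x) = x^r sum_{n>=0} a_n x^n with a_0 = 1.
Substitute y = x^r sum a_n x^n and match x^{r+n}. The recurrence is
  D(n) a_n + 2 a_{n-1} + 3 a_{n-2} = 0,  where D(n) = (r+n)(r+n-1) + (7/5)(r+n) + (-3/25).
  a_n = [-2 a_{n-1} - 3 a_{n-2}] / D(n).
Since the indicial polynomial factors as (r - r_1)(r - r_2), D(n) = (r_1 + n - r_1)(r_1 + n - r_2) = n(n + 4/5).
Evaluating step by step (a_0 = 1):
  n = 1: D(1) = 1(1 + 4/5) = 9/5; numerator = -2(1) = -2; a_1 = (-2)/(9/5) = -10/9
  n = 2: D(2) = 2(2 + 4/5) = 28/5; numerator = -2(-10/9) - 3(1) = -7/9; a_2 = (-7/9)/(28/5) = -5/36
  n = 3: D(3) = 3(3 + 4/5) = 57/5; numerator = -2(-5/36) - 3(-10/9) = 65/18; a_3 = (65/18)/(57/5) = 325/1026
  n = 4: D(4) = 4(4 + 4/5) = 96/5; numerator = -2(325/1026) - 3(-5/36) = -445/2052; a_4 = (-445/2052)/(96/5) = -2225/196992

r = 1/5; a_0 = 1; a_1 = -10/9; a_2 = -5/36; a_3 = 325/1026; a_4 = -2225/196992


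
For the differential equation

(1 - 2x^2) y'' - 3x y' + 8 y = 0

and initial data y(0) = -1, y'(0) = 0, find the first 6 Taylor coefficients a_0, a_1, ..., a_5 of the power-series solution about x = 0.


Ansatz: y(x) = sum_{n>=0} a_n x^n, so y'(x) = sum_{n>=1} n a_n x^(n-1) and y''(x) = sum_{n>=2} n(n-1) a_n x^(n-2).
Substitute into P(x) y'' + Q(x) y' + R(x) y = 0 with P(x) = 1 - 2x^2, Q(x) = -3x, R(x) = 8, and match powers of x.
Initial conditions: a_0 = -1, a_1 = 0.
Setting the coefficient of each power of x to zero and solving order by order (substituting the coefficients already found):
  x^0: 2 a_2 + 8 a_0 = 0  ->  2 a_2 = -8 a_0 = 8  ->  a_2 = 4
  x^1: 6 a_3 + 5 a_1 = 0  ->  6 a_3 = -5 a_1 = 0  ->  a_3 = 0
  x^2: 12 a_4 - 2 a_2 = 0  ->  12 a_4 = 2 a_2 = 8  ->  a_4 = 2/3
  x^3: 20 a_5 - 13 a_3 = 0  ->  20 a_5 = 13 a_3 = 0  ->  a_5 = 0
Truncated series: y(x) = -1 + 4 x^2 + (2/3) x^4 + O(x^6).

a_0 = -1; a_1 = 0; a_2 = 4; a_3 = 0; a_4 = 2/3; a_5 = 0


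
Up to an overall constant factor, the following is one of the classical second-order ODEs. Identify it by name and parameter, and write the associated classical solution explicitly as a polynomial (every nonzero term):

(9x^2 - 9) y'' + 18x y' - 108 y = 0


All three coefficients share the factor -9; dividing through by -9 gives  (1 - x^2) y'' - 2x y' + 12 y = 0.
This matches the Legendre equation (1 - x^2) y'' - 2x y' + n(n+1) y = 0 (note the -2x y' term) with n(n+1) = 12, so n = 3; the polynomial solution is P_3(x).
With y = sum_k a_k x^k, matching x^k gives (k+2)(k+1) a_{k+2} = [k(k+1) - n(n+1)] a_k = (k - 3)(k + 4) a_k. The right side vanishes at k = 3, so the series with the parity of 3 terminates at degree 3.
Standard normalization (P_n(1) = 1): leading coefficient (2n)!/(2^n (n!)^2) = 720/(8*36) = 5/2, so a_3 = 5/2. Work downward with a_k = (k+1)(k+2) a_{k+2} / ((k - 3)(k + 4)):
  a_1 = (2)(3)(5/2) / ((1 - 3)(1 + 4)) = 15/(-10) = -3/2
Hence P_3(x) = 5 x^3/2 - 3 x/2.

P_3(x); series = 5 x^3/2 - 3 x/2


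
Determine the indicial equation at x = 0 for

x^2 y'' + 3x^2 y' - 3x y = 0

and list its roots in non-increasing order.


Divide by x^2 to reach normal form y'' + P_1(x) y' + P_2(x) y = 0 with P_1(x) = 3 and P_2(x) = -3/x.
x = 0 is a singular point because the y-coefficient -3/x has a pole at x = 0.
It is a regular singular point because x P_1(x) = p(x) = 3x and x^2 P_2(x) = q(x) = -3x are polynomials, hence analytic at x = 0.
p(0) = 0,  q(0) = 0.
Indicial equation: r(r-1) + p(0) r + q(0) = 0, i.e. r^2 + (p(0) - 1) r + q(0) = 0, i.e. r^2 - 1 r = 0.
Discriminant: (-1)^2 - 4(0) = 1, so r = (1 ± 1)/2.
Solving: r_1 = 1, r_2 = 0.

indicial: r^2 - 1 r = 0; roots r_1 = 1, r_2 = 0


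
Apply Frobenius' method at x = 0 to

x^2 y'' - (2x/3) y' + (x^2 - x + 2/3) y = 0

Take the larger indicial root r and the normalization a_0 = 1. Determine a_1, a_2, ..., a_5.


Write in Frobenius form y'' + (p(x)/x) y' + (q(x)/x^2) y = 0:
  p(x) = -2/3,  q(x) = x^2 - x + 2/3.
Indicial equation: r(r-1) + (-2/3) r + (2/3) = 0 -> roots r_1 = 1, r_2 = 2/3.
Take r = r_1 = 1. Let y(x) = x^r sum_{n>=0} a_n x^n with a_0 = 1.
Substitute y = x^r sum a_n x^n and match x^{r+n}. The recurrence is
  D(n) a_n - 1 a_{n-1} + 1 a_{n-2} = 0,  where D(n) = (r+n)(r+n-1) + (-2/3)(r+n) + (2/3).
  a_n = [1 a_{n-1} - 1 a_{n-2}] / D(n).
Since the indicial polynomial factors as (r - r_1)(r - r_2), D(n) = (r_1 + n - r_1)(r_1 + n - r_2) = n(n + 1/3).
Evaluating step by step (a_0 = 1):
  n = 1: D(1) = 1(1 + 1/3) = 4/3; numerator = 1(1) = 1; a_1 = (1)/(4/3) = 3/4
  n = 2: D(2) = 2(2 + 1/3) = 14/3; numerator = 1(3/4) - 1(1) = -1/4; a_2 = (-1/4)/(14/3) = -3/56
  n = 3: D(3) = 3(3 + 1/3) = 10; numerator = 1(-3/56) - 1(3/4) = -45/56; a_3 = (-45/56)/(10) = -9/112
  n = 4: D(4) = 4(4 + 1/3) = 52/3; numerator = 1(-9/112) - 1(-3/56) = -3/112; a_4 = (-3/112)/(52/3) = -9/5824
  n = 5: D(5) = 5(5 + 1/3) = 80/3; numerator = 1(-9/5824) - 1(-9/112) = 459/5824; a_5 = (459/5824)/(80/3) = 1377/465920

r = 1; a_0 = 1; a_1 = 3/4; a_2 = -3/56; a_3 = -9/112; a_4 = -9/5824; a_5 = 1377/465920


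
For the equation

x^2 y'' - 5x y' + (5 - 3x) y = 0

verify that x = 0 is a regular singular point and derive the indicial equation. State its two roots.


Divide by x^2 to reach normal form y'' + P_1(x) y' + P_2(x) y = 0 with P_1(x) = -5/x and P_2(x) = -3/x + 5/x^2.
x = 0 is a singular point because the y'-coefficient -5/x has a pole at x = 0 and the y-coefficient -3/x + 5/x^2 has a pole at x = 0.
It is a regular singular point because x P_1(x) = p(x) = -5 and x^2 P_2(x) = q(x) = 5 - 3x are polynomials, hence analytic at x = 0.
p(0) = -5,  q(0) = 5.
Indicial equation: r(r-1) + p(0) r + q(0) = 0, i.e. r^2 + (p(0) - 1) r + q(0) = 0, i.e. r^2 - 6 r + 5 = 0.
Discriminant: (-6)^2 - 4(5) = 16, so r = (6 ± 4)/2.
Solving: r_1 = 5, r_2 = 1.

indicial: r^2 - 6 r + 5 = 0; roots r_1 = 5, r_2 = 1


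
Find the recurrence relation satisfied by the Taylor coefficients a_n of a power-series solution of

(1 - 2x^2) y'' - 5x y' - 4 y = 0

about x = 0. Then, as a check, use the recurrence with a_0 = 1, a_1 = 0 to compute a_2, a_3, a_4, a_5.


Substitute y = sum_n a_n x^n.
(1 - 2 x^2) y'' contributes (n+2)(n+1) a_{n+2} - 2 n(n-1) a_n at x^n.
-5 x y'(x) contributes -5 n a_n at x^n.
-4 y(x) contributes -4 a_n at x^n.
Matching x^n: (n+2)(n+1) a_{n+2} + (-2 n(n-1) - 5 n - 4) a_n = 0.
Thus a_{n+2} = (2 n(n-1) + 5 n + 4) / ((n+1)(n+2)) * a_n.

Check with a_0 = 1, a_1 = 0 (apply the recurrence for n = 0, 1, 2, 3): a_0 = 1, a_1 = 0, a_2 = 2, a_3 = 0, a_4 = 3, a_5 = 0.

a_(n+2) = (2 n(n-1) + 5 n + 4) / ((n+1)(n+2)) * a_n; check: a_0 = 1, a_1 = 0, a_2 = 2, a_3 = 0, a_4 = 3, a_5 = 0


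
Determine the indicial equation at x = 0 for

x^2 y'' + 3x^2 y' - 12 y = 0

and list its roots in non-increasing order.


Divide by x^2 to reach normal form y'' + P_1(x) y' + P_2(x) y = 0 with P_1(x) = 3 and P_2(x) = -12/x^2.
x = 0 is a singular point because the y-coefficient -12/x^2 has a pole at x = 0.
It is a regular singular point because x P_1(x) = p(x) = 3x and x^2 P_2(x) = q(x) = -12 are polynomials, hence analytic at x = 0.
p(0) = 0,  q(0) = -12.
Indicial equation: r(r-1) + p(0) r + q(0) = 0, i.e. r^2 + (p(0) - 1) r + q(0) = 0, i.e. r^2 - 1 r - 12 = 0.
Discriminant: (-1)^2 - 4(-12) = 49, so r = (1 ± 7)/2.
Solving: r_1 = 4, r_2 = -3.

indicial: r^2 - 1 r - 12 = 0; roots r_1 = 4, r_2 = -3


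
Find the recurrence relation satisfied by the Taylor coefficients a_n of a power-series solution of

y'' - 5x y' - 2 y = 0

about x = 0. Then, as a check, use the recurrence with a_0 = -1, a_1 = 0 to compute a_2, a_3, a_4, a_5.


Substitute y = sum_n a_n x^n.
y''(x) has coefficient (n+2)(n+1) a_{n+2} at x^n;
-5 x y'(x) has coefficient -5 n a_n at x^n (shift);
-2 y(x) has coefficient -2 a_n at x^n.
Matching x^n: (n+2)(n+1) a_{n+2} + (-5n - 2) a_n = 0.
Thus a_{n+2} = (5n + 2) / ((n+1)(n+2)) * a_n.

Check with a_0 = -1, a_1 = 0 (apply the recurrence for n = 0, 1, 2, 3): a_0 = -1, a_1 = 0, a_2 = -1, a_3 = 0, a_4 = -1, a_5 = 0.

a_(n+2) = (5n + 2) / ((n+1)(n+2)) * a_n; check: a_0 = -1, a_1 = 0, a_2 = -1, a_3 = 0, a_4 = -1, a_5 = 0


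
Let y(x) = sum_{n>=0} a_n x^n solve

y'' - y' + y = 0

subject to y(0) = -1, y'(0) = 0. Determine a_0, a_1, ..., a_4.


Ansatz: y(x) = sum_{n>=0} a_n x^n, so y'(x) = sum_{n>=1} n a_n x^(n-1) and y''(x) = sum_{n>=2} n(n-1) a_n x^(n-2).
Substitute into P(x) y'' + Q(x) y' + R(x) y = 0 with P(x) = 1, Q(x) = -1, R(x) = 1, and match powers of x.
Initial conditions: a_0 = -1, a_1 = 0.
Setting the coefficient of each power of x to zero and solving order by order (substituting the coefficients already found):
  x^0: 2 a_2 - a_1 + a_0 = 0  ->  2 a_2 = a_1 - a_0 = 1  ->  a_2 = 1/2
  x^1: 6 a_3 - 2 a_2 + a_1 = 0  ->  6 a_3 = 2 a_2 - a_1 = 1  ->  a_3 = 1/6
  x^2: 12 a_4 - 3 a_3 + a_2 = 0  ->  12 a_4 = 3 a_3 - a_2 = 0  ->  a_4 = 0
Truncated series: y(x) = -1 + (1/2) x^2 + (1/6) x^3 + O(x^5).

a_0 = -1; a_1 = 0; a_2 = 1/2; a_3 = 1/6; a_4 = 0


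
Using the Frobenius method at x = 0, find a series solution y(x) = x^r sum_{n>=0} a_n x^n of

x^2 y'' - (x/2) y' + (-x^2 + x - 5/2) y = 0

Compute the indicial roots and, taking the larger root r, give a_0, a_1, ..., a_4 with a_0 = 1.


Write in Frobenius form y'' + (p(x)/x) y' + (q(x)/x^2) y = 0:
  p(x) = -1/2,  q(x) = -x^2 + x - 5/2.
Indicial equation: r(r-1) + (-1/2) r + (-5/2) = 0 -> roots r_1 = 5/2, r_2 = -1.
Take r = r_1 = 5/2. Let y(x) = x^r sum_{n>=0} a_n x^n with a_0 = 1.
Substitute y = x^r sum a_n x^n and match x^{r+n}. The recurrence is
  D(n) a_n + 1 a_{n-1} - 1 a_{n-2} = 0,  where D(n) = (r+n)(r+n-1) + (-1/2)(r+n) + (-5/2).
  a_n = [-1 a_{n-1} + 1 a_{n-2}] / D(n).
Since the indicial polynomial factors as (r - r_1)(r - r_2), D(n) = (r_1 + n - r_1)(r_1 + n - r_2) = n(n + 7/2).
Evaluating step by step (a_0 = 1):
  n = 1: D(1) = 1(1 + 7/2) = 9/2; numerator = -1(1) = -1; a_1 = (-1)/(9/2) = -2/9
  n = 2: D(2) = 2(2 + 7/2) = 11; numerator = -1(-2/9) + 1(1) = 11/9; a_2 = (11/9)/(11) = 1/9
  n = 3: D(3) = 3(3 + 7/2) = 39/2; numerator = -1(1/9) + 1(-2/9) = -1/3; a_3 = (-1/3)/(39/2) = -2/117
  n = 4: D(4) = 4(4 + 7/2) = 30; numerator = -1(-2/117) + 1(1/9) = 5/39; a_4 = (5/39)/(30) = 1/234

r = 5/2; a_0 = 1; a_1 = -2/9; a_2 = 1/9; a_3 = -2/117; a_4 = 1/234


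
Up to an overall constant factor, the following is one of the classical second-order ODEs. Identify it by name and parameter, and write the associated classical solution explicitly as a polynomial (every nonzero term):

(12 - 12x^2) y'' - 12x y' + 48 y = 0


All three coefficients share the factor 12; dividing through by 12 gives  (1 - x^2) y'' - x y' + 4 y = 0.
This matches the Chebyshev equation (1 - x^2) y'' - x y' + n^2 y = 0 (note the -x y' term, not -2x y') with n^2 = 4, so n = 2; the polynomial solution is T_2(x).
With y = sum_k a_k x^k, matching x^k gives (k+2)(k+1) a_{k+2} = (k^2 - n^2) a_k = (k - 2)(k + 2) a_k. The right side vanishes at k = 2, so the series with the parity of 2 terminates at degree 2.
Standard normalization: leading coefficient of T_n is 2^(n-1), so a_2 = 2^1 = 2. Work downward with a_k = (k+1)(k+2) a_{k+2} / ((k - 2)(k + 2)):
  a_0 = (1)(2)(2) / ((0 - 2)(0 + 2)) = 4/(-4) = -1
Hence T_2(x) = 2 x^2 - 1.

T_2(x); series = 2 x^2 - 1


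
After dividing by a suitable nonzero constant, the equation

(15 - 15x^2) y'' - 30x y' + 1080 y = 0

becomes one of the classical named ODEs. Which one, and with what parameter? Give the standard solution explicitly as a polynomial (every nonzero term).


All three coefficients share the factor 15; dividing through by 15 gives  (1 - x^2) y'' - 2x y' + 72 y = 0.
This matches the Legendre equation (1 - x^2) y'' - 2x y' + n(n+1) y = 0 (note the -2x y' term) with n(n+1) = 72, so n = 8; the polynomial solution is P_8(x).
With y = sum_k a_k x^k, matching x^k gives (k+2)(k+1) a_{k+2} = [k(k+1) - n(n+1)] a_k = (k - 8)(k + 9) a_k. The right side vanishes at k = 8, so the series with the parity of 8 terminates at degree 8.
Standard normalization (P_n(1) = 1): leading coefficient (2n)!/(2^n (n!)^2) = 20922789888000/(256*1625702400) = 6435/128, so a_8 = 6435/128. Work downward with a_k = (k+1)(k+2) a_{k+2} / ((k - 8)(k + 9)):
  a_6 = (7)(8)(6435/128) / ((6 - 8)(6 + 9)) = (45045/16)/(-30) = -3003/32
  a_4 = (5)(6)(-3003/32) / ((4 - 8)(4 + 9)) = (-45045/16)/(-52) = 3465/64
  a_2 = (3)(4)(3465/64) / ((2 - 8)(2 + 9)) = (10395/16)/(-66) = -315/32
  a_0 = (1)(2)(-315/32) / ((0 - 8)(0 + 9)) = (-315/16)/(-72) = 35/128
Hence P_8(x) = 6435 x^8/128 - 3003 x^6/32 + 3465 x^4/64 - 315 x^2/32 + 35/128.

P_8(x); series = 6435 x^8/128 - 3003 x^6/32 + 3465 x^4/64 - 315 x^2/32 + 35/128


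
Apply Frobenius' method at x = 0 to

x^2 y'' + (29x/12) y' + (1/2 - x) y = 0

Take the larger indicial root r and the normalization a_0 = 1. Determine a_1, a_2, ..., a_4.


Write in Frobenius form y'' + (p(x)/x) y' + (q(x)/x^2) y = 0:
  p(x) = 29/12,  q(x) = 1/2 - x.
Indicial equation: r(r-1) + (29/12) r + (1/2) = 0 -> roots r_1 = -2/3, r_2 = -3/4.
Take r = r_1 = -2/3. Let y(x) = x^r sum_{n>=0} a_n x^n with a_0 = 1.
Substitute y = x^r sum a_n x^n and match x^{r+n}. The recurrence is
  D(n) a_n - 1 a_{n-1} = 0,  where D(n) = (r+n)(r+n-1) + (29/12)(r+n) + (1/2).
  a_n = 1 / D(n) * a_{n-1}.
Since the indicial polynomial factors as (r - r_1)(r - r_2), D(n) = (r_1 + n - r_1)(r_1 + n - r_2) = n(n + 1/12).
Evaluating step by step (a_0 = 1):
  n = 1: D(1) = 1(1 + 1/12) = 13/12; numerator = 1(1) = 1; a_1 = (1)/(13/12) = 12/13
  n = 2: D(2) = 2(2 + 1/12) = 25/6; numerator = 1(12/13) = 12/13; a_2 = (12/13)/(25/6) = 72/325
  n = 3: D(3) = 3(3 + 1/12) = 37/4; numerator = 1(72/325) = 72/325; a_3 = (72/325)/(37/4) = 288/12025
  n = 4: D(4) = 4(4 + 1/12) = 49/3; numerator = 1(288/12025) = 288/12025; a_4 = (288/12025)/(49/3) = 864/589225

r = -2/3; a_0 = 1; a_1 = 12/13; a_2 = 72/325; a_3 = 288/12025; a_4 = 864/589225


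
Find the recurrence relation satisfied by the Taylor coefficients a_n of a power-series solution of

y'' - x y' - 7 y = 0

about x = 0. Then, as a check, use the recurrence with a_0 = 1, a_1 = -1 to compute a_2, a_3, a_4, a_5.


Substitute y = sum_n a_n x^n.
y''(x) has coefficient (n+2)(n+1) a_{n+2} at x^n;
-x y'(x) has coefficient -n a_n at x^n (shift);
-7 y(x) has coefficient -7 a_n at x^n.
Matching x^n: (n+2)(n+1) a_{n+2} + (-n - 7) a_n = 0.
Thus a_{n+2} = (n + 7) / ((n+1)(n+2)) * a_n.

Check with a_0 = 1, a_1 = -1 (apply the recurrence for n = 0, 1, 2, 3): a_0 = 1, a_1 = -1, a_2 = 7/2, a_3 = -4/3, a_4 = 21/8, a_5 = -2/3.

a_(n+2) = (n + 7) / ((n+1)(n+2)) * a_n; check: a_0 = 1, a_1 = -1, a_2 = 7/2, a_3 = -4/3, a_4 = 21/8, a_5 = -2/3
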